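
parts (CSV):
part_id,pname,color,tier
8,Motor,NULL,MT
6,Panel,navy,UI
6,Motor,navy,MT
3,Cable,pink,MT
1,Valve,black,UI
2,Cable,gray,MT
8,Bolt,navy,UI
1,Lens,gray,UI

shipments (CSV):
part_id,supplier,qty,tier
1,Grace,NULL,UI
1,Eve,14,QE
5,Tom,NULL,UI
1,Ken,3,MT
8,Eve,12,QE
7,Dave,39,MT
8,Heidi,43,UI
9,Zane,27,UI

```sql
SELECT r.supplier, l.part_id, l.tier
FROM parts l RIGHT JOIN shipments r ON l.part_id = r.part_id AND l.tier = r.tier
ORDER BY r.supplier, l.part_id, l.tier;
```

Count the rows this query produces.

9

RIGHT JOIN keeps every row from `shipments`; unmatched rows get NULL for `parts`'s columns.
Matching on l.part_id = r.part_id AND l.tier = r.tier.
Matched pairs: 3; unmatched r rows kept: 6.
Total: 3 matched + 6 padded = 9 rows.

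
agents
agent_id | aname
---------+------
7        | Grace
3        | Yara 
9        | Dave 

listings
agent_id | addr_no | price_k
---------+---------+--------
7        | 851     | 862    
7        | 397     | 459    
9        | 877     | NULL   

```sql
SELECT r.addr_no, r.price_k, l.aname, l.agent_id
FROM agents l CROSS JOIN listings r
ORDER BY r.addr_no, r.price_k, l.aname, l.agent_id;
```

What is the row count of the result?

9

CROSS JOIN pairs every row of `agents` with every row of `listings`: 3 × 3 = 9 rows.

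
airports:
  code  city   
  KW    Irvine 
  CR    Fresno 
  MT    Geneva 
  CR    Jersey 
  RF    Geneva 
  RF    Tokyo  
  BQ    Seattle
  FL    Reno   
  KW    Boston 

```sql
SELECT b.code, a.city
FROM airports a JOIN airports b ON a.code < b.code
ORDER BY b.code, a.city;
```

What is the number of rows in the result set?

33

INNER JOIN keeps only pairs where the ON condition holds.
Matching on a.code < b.code.
- a row (code=KW): matches 3 b row(s) → 3 output row(s).
- a row (code=CR): matches 6 b row(s) → 6 output row(s).
- a row (code=MT): matches 2 b row(s) → 2 output row(s).
- a row (code=CR): matches 6 b row(s) → 6 output row(s).
- a row (code=RF): no match → dropped.
- a row (code=RF): no match → dropped.
- a row (code=BQ): matches 8 b row(s) → 8 output row(s).
- a row (code=FL): matches 5 b row(s) → 5 output row(s).
- a row (code=KW): matches 3 b row(s) → 3 output row(s).
Total: 33 rows.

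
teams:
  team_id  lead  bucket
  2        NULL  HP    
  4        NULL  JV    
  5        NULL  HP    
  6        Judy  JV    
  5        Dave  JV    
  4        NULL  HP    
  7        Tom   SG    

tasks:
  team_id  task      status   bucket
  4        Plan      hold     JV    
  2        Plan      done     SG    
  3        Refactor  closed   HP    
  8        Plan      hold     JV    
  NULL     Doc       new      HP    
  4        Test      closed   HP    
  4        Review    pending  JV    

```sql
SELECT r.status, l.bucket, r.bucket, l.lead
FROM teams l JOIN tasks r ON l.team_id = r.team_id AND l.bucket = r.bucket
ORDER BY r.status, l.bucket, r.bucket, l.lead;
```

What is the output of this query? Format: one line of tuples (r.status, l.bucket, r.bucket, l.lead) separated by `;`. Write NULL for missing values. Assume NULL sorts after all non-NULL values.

(closed, HP, HP, NULL); (hold, JV, JV, NULL); (pending, JV, JV, NULL)

INNER JOIN keeps only pairs where the ON condition holds.
Matching on l.team_id = r.team_id AND l.bucket = r.bucket. A NULL in a compared column never satisfies the condition.
Matched pairs: 3.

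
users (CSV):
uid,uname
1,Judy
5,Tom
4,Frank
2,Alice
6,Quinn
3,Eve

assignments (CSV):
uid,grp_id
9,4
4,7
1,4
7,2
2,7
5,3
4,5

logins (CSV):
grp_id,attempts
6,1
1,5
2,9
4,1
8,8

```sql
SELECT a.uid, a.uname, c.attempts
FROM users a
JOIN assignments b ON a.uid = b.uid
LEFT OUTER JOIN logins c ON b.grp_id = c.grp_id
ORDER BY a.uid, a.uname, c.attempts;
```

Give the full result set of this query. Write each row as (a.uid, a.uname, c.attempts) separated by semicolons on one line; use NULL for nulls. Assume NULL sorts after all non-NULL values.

(1, Judy, 1); (2, Alice, NULL); (4, Frank, NULL); (4, Frank, NULL); (5, Tom, NULL)

Step 1 — a INNER JOIN b on uid → 5 row(s).
Then LEFT JOIN `logins c` on grp_id: each of those 5 rows is kept; rows whose b.grp_id has no match in c get NULL for c's columns.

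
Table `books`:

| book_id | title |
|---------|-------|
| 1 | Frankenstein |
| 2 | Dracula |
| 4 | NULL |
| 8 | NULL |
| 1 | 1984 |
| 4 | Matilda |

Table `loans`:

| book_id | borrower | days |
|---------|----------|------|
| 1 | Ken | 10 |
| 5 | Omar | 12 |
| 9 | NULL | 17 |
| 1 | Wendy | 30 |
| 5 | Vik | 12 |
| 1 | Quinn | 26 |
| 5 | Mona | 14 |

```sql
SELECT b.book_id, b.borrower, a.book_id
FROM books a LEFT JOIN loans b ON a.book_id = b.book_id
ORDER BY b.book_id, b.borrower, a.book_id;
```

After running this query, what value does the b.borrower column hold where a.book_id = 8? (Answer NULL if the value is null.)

NULL

LEFT JOIN keeps every row from `books`; unmatched rows get NULL for `loans`'s columns.
Matching on a.book_id = b.book_id.
- a (book_id=1) pairs with 3 row(s) of b.
- a (book_id=2) has no partner → padded with NULL.
- a (book_id=4) has no partner → padded with NULL.
- a (book_id=8) has no partner → padded with NULL.
- a (book_id=1) pairs with 3 row(s) of b.
- a (book_id=4) has no partner → padded with NULL.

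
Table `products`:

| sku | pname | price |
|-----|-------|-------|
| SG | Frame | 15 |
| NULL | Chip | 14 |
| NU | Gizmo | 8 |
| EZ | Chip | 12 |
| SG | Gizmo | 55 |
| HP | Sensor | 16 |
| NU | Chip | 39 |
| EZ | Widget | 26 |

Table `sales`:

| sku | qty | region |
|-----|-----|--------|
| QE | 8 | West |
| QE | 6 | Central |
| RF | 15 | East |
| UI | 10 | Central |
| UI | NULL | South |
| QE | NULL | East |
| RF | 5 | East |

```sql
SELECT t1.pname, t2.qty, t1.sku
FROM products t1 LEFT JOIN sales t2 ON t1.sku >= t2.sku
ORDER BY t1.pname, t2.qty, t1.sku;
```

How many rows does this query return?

LEFT JOIN keeps every row from `products`; unmatched rows get NULL for `sales`'s columns.
Matching on t1.sku >= t2.sku. A NULL in a compared column never satisfies the condition.
- sku=SG: 5 matching t2 row(s), so 5 row(s) emitted.
- sku=NULL: no t2 row matches, row kept with t2 columns NULL.
- sku=NU: no t2 row matches, row kept with t2 columns NULL.
- sku=EZ: no t2 row matches, row kept with t2 columns NULL.
- sku=SG: 5 matching t2 row(s), so 5 row(s) emitted.
- sku=HP: no t2 row matches, row kept with t2 columns NULL.
- sku=NU: no t2 row matches, row kept with t2 columns NULL.
- sku=EZ: no t2 row matches, row kept with t2 columns NULL.
Total: 10 matched + 6 padded = 16 rows.

16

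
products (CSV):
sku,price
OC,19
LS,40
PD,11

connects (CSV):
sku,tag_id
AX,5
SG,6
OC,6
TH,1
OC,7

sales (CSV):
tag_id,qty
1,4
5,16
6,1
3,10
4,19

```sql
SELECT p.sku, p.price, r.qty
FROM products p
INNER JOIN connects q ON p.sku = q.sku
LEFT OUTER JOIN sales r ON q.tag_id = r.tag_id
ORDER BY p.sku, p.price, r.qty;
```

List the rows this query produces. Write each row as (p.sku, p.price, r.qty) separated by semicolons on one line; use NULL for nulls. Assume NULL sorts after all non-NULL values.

Evaluate left to right. First `products p INNER JOIN connects q` on sku: 2 row(s).
Then LEFT JOIN `sales r` on tag_id: each of those 2 rows is kept; rows whose q.tag_id has no match in r get NULL for r's columns.

(OC, 19, 1); (OC, 19, NULL)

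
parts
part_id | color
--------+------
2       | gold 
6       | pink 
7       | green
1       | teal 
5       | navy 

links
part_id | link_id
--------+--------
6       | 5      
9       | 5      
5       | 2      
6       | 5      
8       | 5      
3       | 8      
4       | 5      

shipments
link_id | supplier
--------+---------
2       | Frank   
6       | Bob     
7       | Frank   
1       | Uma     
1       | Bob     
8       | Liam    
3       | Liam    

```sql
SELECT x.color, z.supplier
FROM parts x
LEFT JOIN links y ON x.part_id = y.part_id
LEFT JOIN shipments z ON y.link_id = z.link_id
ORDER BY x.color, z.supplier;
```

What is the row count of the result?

6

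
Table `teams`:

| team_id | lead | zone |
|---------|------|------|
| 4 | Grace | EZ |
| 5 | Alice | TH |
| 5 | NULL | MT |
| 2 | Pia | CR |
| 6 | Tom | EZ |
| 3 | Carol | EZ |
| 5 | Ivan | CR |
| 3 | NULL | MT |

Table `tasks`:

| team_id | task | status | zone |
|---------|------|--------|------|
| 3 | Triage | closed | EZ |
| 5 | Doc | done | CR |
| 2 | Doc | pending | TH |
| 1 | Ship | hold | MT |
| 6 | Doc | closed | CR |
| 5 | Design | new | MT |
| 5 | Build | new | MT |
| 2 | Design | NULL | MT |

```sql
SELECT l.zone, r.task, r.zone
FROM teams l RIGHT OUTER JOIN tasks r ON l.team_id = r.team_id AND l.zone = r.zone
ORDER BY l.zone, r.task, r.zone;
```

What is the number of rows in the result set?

RIGHT JOIN keeps every row from `tasks`; unmatched rows get NULL for `teams`'s columns.
Matching on l.team_id = r.team_id AND l.zone = r.zone.
- team_id=4, zone=EZ: no matching r row.
- team_id=5, zone=TH: no matching r row.
- team_id=5, zone=MT: 2 matching r row(s), so 2 row(s) emitted.
- team_id=2, zone=CR: no matching r row.
- team_id=6, zone=EZ: no matching r row.
- team_id=3, zone=EZ: 1 matching r row(s), so 1 row(s) emitted.
- team_id=5, zone=CR: 1 matching r row(s), so 1 row(s) emitted.
- team_id=3, zone=MT: no matching r row.
- 4 row(s) from r found no l partner → padded with NULL.
Total: 4 matched + 4 padded = 8 rows.

8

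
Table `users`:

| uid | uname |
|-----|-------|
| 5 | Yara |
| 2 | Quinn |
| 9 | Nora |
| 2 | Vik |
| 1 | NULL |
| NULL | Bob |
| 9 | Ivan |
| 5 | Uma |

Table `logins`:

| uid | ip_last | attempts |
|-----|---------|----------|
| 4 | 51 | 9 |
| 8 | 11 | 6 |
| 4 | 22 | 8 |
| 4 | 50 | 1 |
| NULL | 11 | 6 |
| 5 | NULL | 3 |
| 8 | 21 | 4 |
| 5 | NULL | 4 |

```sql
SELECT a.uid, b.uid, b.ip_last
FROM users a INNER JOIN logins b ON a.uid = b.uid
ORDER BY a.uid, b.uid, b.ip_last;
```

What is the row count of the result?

4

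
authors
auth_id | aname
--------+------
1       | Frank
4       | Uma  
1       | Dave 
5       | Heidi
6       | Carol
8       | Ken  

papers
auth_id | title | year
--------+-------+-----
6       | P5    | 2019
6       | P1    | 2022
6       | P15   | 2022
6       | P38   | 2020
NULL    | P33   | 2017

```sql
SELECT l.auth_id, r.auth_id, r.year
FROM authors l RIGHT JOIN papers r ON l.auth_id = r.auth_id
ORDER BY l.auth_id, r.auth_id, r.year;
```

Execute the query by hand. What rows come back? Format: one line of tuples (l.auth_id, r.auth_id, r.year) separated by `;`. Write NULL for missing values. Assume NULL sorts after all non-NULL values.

(6, 6, 2019); (6, 6, 2020); (6, 6, 2022); (6, 6, 2022); (NULL, NULL, 2017)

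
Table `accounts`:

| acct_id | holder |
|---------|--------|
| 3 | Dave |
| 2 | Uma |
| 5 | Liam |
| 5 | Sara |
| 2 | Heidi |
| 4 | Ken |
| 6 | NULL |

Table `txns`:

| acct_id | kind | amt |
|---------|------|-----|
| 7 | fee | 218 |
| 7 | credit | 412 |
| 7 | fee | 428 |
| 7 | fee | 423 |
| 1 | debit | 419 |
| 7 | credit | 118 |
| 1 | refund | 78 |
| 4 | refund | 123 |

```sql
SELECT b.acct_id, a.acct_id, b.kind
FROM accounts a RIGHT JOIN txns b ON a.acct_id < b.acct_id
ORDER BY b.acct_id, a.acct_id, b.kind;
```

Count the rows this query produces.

40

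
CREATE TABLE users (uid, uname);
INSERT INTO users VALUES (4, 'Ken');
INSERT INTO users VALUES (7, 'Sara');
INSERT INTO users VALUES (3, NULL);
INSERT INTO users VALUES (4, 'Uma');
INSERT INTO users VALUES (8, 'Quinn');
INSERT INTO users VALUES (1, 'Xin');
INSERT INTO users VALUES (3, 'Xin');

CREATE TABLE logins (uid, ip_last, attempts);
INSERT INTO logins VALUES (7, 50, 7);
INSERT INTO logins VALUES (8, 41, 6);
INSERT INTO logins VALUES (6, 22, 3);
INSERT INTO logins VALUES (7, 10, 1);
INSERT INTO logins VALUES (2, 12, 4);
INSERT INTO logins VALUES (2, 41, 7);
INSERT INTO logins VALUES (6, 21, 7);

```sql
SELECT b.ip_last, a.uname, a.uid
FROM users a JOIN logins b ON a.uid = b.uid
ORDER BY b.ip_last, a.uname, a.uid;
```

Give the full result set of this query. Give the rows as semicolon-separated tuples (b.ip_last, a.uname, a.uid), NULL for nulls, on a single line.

(10, Sara, 7); (41, Quinn, 8); (50, Sara, 7)

INNER JOIN keeps only pairs where the ON condition holds.
Matching on a.uid = b.uid.
- uid=4: no matching b row, dropped.
- uid=7: 2 matching b row(s), so 2 row(s) emitted.
- uid=3: no matching b row, dropped.
- uid=4: no matching b row, dropped.
- uid=8: 1 matching b row(s), so 1 row(s) emitted.
- uid=1: no matching b row, dropped.
- uid=3: no matching b row, dropped.
After projecting and ordering:
b.ip_last | a.uname | a.uid
10 | Sara | 7
41 | Quinn | 8
50 | Sara | 7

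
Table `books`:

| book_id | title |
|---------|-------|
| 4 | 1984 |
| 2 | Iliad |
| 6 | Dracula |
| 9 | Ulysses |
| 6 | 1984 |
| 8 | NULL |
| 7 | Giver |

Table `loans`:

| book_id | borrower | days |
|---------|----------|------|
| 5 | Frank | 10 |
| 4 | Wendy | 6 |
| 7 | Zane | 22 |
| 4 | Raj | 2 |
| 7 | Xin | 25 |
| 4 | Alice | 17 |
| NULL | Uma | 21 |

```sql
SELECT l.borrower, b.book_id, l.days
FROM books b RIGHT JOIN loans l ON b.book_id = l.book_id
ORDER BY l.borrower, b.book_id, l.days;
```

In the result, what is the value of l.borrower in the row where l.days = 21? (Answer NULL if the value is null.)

Uma

RIGHT JOIN keeps every row from `loans`; unmatched rows get NULL for `books`'s columns.
Matching on b.book_id = l.book_id. A NULL in a compared column never satisfies the condition.
- b (book_id=4) pairs with 3 row(s) of l.
- b (book_id=2) has no partner in l.
- b (book_id=6) has no partner in l.
- b (book_id=9) has no partner in l.
- b (book_id=6) has no partner in l.
- b (book_id=8) has no partner in l.
- b (book_id=7) pairs with 2 row(s) of l.
- 2 l row(s) had no b match → kept, b columns NULL.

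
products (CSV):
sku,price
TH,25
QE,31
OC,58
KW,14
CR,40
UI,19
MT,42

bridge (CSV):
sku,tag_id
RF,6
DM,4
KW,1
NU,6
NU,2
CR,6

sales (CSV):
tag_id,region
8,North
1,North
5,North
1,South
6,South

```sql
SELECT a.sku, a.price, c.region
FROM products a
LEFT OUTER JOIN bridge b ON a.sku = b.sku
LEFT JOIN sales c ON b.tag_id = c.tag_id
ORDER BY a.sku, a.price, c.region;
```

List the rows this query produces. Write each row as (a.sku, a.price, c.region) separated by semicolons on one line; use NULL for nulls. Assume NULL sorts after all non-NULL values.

Step 1 — a LEFT JOIN b on sku → 7 row(s).
Then LEFT JOIN `sales c` on tag_id: each of those 7 rows is kept; rows whose b.tag_id has no match in c get NULL for c's columns.

(CR, 40, South); (KW, 14, North); (KW, 14, South); (MT, 42, NULL); (OC, 58, NULL); (QE, 31, NULL); (TH, 25, NULL); (UI, 19, NULL)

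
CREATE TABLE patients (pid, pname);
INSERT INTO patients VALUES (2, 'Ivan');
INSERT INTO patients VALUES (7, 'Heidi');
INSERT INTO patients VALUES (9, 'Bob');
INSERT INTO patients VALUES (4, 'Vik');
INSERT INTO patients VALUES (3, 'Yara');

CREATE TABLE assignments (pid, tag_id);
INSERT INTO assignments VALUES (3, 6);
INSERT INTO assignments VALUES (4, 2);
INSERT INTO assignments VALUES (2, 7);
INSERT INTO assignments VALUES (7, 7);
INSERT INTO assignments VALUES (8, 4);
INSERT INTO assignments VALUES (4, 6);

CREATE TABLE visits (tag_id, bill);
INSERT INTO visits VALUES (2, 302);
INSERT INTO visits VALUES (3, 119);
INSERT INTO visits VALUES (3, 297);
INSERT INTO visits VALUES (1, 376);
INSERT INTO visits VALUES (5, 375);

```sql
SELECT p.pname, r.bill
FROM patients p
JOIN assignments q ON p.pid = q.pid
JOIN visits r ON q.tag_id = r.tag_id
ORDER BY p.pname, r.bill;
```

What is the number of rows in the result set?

1

Evaluate left to right. First `patients p INNER JOIN assignments q` on pid: 5 row(s).
Then INNER JOIN `visits r` on tag_id: keep only rows whose q.tag_id appears in r.
Result: 1 row(s).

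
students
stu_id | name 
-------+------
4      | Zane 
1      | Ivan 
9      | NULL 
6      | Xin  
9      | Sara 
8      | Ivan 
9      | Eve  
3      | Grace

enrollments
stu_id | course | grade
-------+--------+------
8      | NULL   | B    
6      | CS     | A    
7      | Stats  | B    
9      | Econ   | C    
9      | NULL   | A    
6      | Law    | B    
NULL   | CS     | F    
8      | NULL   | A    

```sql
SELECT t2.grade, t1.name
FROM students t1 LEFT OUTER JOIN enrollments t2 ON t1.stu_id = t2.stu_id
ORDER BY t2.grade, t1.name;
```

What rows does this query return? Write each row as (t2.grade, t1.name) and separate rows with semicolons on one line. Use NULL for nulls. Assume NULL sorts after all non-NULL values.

(A, Eve); (A, Ivan); (A, Sara); (A, Xin); (A, NULL); (B, Ivan); (B, Xin); (C, Eve); (C, Sara); (C, NULL); (NULL, Grace); (NULL, Ivan); (NULL, Zane)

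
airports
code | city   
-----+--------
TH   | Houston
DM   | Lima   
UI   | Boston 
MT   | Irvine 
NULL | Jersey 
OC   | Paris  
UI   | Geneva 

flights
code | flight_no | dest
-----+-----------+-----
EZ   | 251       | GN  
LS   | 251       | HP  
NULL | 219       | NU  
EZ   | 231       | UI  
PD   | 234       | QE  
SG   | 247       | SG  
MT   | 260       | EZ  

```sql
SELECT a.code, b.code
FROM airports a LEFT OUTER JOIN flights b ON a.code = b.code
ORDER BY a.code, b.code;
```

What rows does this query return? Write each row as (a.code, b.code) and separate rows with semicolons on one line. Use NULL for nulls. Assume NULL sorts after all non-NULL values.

(DM, NULL); (MT, MT); (OC, NULL); (TH, NULL); (UI, NULL); (UI, NULL); (NULL, NULL)

LEFT JOIN keeps every row from `airports`; unmatched rows get NULL for `flights`'s columns.
Matching on a.code = b.code. A NULL in a compared column never satisfies the condition.
- code=TH: no b row matches, row kept with b columns NULL.
- code=DM: no b row matches, row kept with b columns NULL.
- code=UI: no b row matches, row kept with b columns NULL.
- code=MT: 1 matching b row(s), so 1 row(s) emitted.
- code=NULL: no b row matches, row kept with b columns NULL.
- code=OC: no b row matches, row kept with b columns NULL.
- code=UI: no b row matches, row kept with b columns NULL.
After projecting and ordering:
a.code | b.code
DM | NULL
MT | MT
OC | NULL
TH | NULL
UI | NULL
UI | NULL
NULL | NULL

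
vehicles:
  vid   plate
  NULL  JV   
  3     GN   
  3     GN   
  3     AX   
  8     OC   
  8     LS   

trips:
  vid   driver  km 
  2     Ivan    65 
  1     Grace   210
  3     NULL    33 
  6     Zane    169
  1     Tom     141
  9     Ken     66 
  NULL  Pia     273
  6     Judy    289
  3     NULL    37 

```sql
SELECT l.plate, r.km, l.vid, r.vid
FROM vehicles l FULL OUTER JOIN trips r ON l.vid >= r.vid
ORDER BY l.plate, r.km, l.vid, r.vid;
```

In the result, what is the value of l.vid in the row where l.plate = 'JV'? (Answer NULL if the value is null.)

FULL OUTER JOIN keeps every row from both sides; unmatched rows get NULL for the other side's columns.
Matching on l.vid >= r.vid. A NULL in a compared column never satisfies the condition.
Matched pairs: 29; unmatched l rows kept: 1; unmatched r rows kept: 2.

NULL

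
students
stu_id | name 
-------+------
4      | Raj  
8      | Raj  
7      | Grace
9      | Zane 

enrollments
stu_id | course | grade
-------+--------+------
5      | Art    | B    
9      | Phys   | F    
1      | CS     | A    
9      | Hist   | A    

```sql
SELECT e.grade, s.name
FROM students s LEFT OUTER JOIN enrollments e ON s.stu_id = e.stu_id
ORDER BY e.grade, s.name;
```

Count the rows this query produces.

LEFT JOIN keeps every row from `students`; unmatched rows get NULL for `enrollments`'s columns.
Matching on s.stu_id = e.stu_id.
- s (stu_id=4) has no partner → padded with NULL.
- s (stu_id=8) has no partner → padded with NULL.
- s (stu_id=7) has no partner → padded with NULL.
- s (stu_id=9) pairs with 2 row(s) of e.
Total: 2 matched + 3 padded = 5 rows.

5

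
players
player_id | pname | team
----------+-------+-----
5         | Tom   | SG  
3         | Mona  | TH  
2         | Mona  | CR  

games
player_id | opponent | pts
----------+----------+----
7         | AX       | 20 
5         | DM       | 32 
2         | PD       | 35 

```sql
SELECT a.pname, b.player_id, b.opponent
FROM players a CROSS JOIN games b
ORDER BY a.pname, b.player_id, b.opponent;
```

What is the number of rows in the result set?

CROSS JOIN pairs every row of `players` with every row of `games`: 3 × 3 = 9 rows.

9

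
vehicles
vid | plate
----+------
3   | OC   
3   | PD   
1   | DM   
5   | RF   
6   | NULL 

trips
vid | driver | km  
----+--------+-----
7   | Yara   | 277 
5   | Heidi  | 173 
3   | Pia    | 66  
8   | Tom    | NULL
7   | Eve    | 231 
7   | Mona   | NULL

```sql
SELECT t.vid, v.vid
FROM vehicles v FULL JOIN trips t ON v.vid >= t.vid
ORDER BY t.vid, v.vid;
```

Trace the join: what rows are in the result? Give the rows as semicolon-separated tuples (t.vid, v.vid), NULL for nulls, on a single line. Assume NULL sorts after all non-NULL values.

(3, 3); (3, 3); (3, 5); (3, 6); (5, 5); (5, 6); (7, NULL); (7, NULL); (7, NULL); (8, NULL); (NULL, 1)

FULL OUTER JOIN keeps every row from both sides; unmatched rows get NULL for the other side's columns.
Matching on v.vid >= t.vid.
- v row (vid=3): matches 1 t row(s) → 1 output row(s).
- v row (vid=3): matches 1 t row(s) → 1 output row(s).
- v row (vid=1): no match → kept, t columns NULL.
- v row (vid=5): matches 2 t row(s) → 2 output row(s).
- v row (vid=6): matches 2 t row(s) → 2 output row(s).
- 4 t row(s) had no v match → kept, v columns NULL.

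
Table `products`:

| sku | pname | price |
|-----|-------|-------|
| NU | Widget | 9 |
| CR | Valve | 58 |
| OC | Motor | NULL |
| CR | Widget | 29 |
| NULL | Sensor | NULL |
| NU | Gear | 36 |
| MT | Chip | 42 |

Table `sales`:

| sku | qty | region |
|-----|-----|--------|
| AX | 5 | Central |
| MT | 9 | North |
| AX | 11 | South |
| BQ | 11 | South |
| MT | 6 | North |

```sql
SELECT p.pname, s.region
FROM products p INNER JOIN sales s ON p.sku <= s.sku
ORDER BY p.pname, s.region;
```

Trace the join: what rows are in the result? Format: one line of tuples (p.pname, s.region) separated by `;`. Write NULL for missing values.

INNER JOIN keeps only pairs where the ON condition holds.
Matching on p.sku <= s.sku. A NULL in a compared column never satisfies the condition.
- p (sku=NU) has no partner → excluded.
- p (sku=CR) pairs with 2 row(s) of s.
- p (sku=OC) has no partner → excluded.
- p (sku=CR) pairs with 2 row(s) of s.
- p (sku=NULL) has no partner → excluded.
- p (sku=NU) has no partner → excluded.
- p (sku=MT) pairs with 2 row(s) of s.
After projecting and ordering:
p.pname | s.region
Chip | North
Chip | North
Valve | North
Valve | North
Widget | North
Widget | North

(Chip, North); (Chip, North); (Valve, North); (Valve, North); (Widget, North); (Widget, North)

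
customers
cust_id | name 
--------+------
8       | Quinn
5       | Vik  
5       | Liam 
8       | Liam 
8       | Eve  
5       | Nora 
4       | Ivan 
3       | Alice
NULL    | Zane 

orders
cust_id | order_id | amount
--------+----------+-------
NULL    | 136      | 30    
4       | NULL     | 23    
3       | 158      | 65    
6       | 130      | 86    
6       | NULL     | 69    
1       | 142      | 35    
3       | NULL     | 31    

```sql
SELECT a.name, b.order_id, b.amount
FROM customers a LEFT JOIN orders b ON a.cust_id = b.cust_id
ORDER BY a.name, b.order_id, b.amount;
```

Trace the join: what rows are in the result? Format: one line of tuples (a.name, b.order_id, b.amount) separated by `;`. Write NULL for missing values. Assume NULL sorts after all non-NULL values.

(Alice, 158, 65); (Alice, NULL, 31); (Eve, NULL, NULL); (Ivan, NULL, 23); (Liam, NULL, NULL); (Liam, NULL, NULL); (Nora, NULL, NULL); (Quinn, NULL, NULL); (Vik, NULL, NULL); (Zane, NULL, NULL)

LEFT JOIN keeps every row from `customers`; unmatched rows get NULL for `orders`'s columns.
Matching on a.cust_id = b.cust_id. A NULL in a compared column never satisfies the condition.
Matched pairs: 3; unmatched a rows kept: 7.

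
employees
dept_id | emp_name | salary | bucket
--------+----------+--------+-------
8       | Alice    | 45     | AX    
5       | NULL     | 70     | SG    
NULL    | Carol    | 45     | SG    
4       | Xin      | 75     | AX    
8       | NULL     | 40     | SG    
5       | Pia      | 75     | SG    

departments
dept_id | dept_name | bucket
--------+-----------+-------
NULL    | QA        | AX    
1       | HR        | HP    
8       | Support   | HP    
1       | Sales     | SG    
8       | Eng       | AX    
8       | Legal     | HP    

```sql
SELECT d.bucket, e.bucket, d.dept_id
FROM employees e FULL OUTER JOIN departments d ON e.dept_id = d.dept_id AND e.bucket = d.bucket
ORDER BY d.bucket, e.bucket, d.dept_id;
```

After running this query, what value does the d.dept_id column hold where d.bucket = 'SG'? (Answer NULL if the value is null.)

1

FULL OUTER JOIN keeps every row from both sides; unmatched rows get NULL for the other side's columns.
Matching on e.dept_id = d.dept_id AND e.bucket = d.bucket. A NULL in a compared column never satisfies the condition.
- e[0] dept_id=8, bucket=AX → 1 match(es) in d → 1 row(s).
- e[1] dept_id=5, bucket=SG → no match; kept with NULLs on the d side.
- e[2] dept_id=NULL, bucket=SG → no match; kept with NULLs on the d side.
- e[3] dept_id=4, bucket=AX → no match; kept with NULLs on the d side.
- e[4] dept_id=8, bucket=SG → no match; kept with NULLs on the d side.
- e[5] dept_id=5, bucket=SG → no match; kept with NULLs on the d side.
- 5 d row(s) had no e match → kept, e columns NULL.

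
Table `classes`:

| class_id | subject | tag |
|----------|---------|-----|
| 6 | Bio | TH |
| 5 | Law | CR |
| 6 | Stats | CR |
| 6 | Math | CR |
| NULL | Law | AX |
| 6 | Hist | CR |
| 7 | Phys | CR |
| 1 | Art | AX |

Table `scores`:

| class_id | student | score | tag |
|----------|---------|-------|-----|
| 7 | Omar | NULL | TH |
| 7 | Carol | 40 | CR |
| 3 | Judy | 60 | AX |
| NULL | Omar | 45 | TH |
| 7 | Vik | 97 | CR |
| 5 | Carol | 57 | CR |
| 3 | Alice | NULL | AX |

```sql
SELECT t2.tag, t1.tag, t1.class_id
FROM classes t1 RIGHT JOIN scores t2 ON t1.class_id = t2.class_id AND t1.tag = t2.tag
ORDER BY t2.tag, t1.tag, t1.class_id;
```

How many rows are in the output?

7

RIGHT JOIN keeps every row from `scores`; unmatched rows get NULL for `classes`'s columns.
Matching on t1.class_id = t2.class_id AND t1.tag = t2.tag. A NULL in a compared column never satisfies the condition.
- t1 (class_id=6, tag=TH) has no partner in t2.
- t1 (class_id=5, tag=CR) pairs with 1 row(s) of t2.
- t1 (class_id=6, tag=CR) has no partner in t2.
- t1 (class_id=6, tag=CR) has no partner in t2.
- t1 (class_id=NULL, tag=AX) has no partner in t2.
- t1 (class_id=6, tag=CR) has no partner in t2.
- t1 (class_id=7, tag=CR) pairs with 2 row(s) of t2.
- t1 (class_id=1, tag=AX) has no partner in t2.
- 4 t2 row(s) had no t1 match → kept, t1 columns NULL.
Total: 3 matched + 4 padded = 7 rows.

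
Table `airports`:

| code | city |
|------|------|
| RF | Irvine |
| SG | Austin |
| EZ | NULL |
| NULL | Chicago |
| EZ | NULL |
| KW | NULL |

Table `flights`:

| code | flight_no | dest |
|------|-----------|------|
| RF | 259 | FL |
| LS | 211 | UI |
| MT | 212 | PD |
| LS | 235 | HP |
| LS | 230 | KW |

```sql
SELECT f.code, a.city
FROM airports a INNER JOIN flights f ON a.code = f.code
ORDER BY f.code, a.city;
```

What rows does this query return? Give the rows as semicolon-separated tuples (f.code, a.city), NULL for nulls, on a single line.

INNER JOIN keeps only pairs where the ON condition holds.
Matching on a.code = f.code. A NULL in a compared column never satisfies the condition.
- a (code=RF) pairs with 1 row(s) of f.
- a (code=SG) has no partner → excluded.
- a (code=EZ) has no partner → excluded.
- a (code=NULL) has no partner → excluded.
- a (code=EZ) has no partner → excluded.
- a (code=KW) has no partner → excluded.
After projecting and ordering:
f.code | a.city
RF | Irvine

(RF, Irvine)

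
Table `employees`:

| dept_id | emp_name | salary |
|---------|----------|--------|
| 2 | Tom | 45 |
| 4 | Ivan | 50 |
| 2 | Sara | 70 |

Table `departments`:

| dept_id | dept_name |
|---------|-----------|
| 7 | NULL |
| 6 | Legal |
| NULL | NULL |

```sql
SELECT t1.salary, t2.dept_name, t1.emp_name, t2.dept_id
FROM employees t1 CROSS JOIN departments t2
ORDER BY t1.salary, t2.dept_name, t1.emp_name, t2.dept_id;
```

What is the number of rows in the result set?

9

CROSS JOIN pairs every row of `employees` with every row of `departments`: 3 × 3 = 9 rows.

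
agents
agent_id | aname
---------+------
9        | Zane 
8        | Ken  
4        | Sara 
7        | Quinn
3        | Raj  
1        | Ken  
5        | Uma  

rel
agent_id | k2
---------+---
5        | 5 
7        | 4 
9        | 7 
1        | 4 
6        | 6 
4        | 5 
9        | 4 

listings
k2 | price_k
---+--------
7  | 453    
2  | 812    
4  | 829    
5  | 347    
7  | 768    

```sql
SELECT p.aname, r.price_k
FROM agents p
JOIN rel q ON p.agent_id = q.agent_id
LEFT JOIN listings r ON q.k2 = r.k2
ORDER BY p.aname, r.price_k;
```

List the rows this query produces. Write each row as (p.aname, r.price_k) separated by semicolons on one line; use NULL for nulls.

Joins associate left-to-right: agents INNER JOIN rel on agent_id gives 6 intermediate row(s).
Then LEFT JOIN `listings r` on k2: each of those 6 rows is kept; rows whose q.k2 has no match in r get NULL for r's columns.

(Ken, 829); (Quinn, 829); (Sara, 347); (Uma, 347); (Zane, 453); (Zane, 768); (Zane, 829)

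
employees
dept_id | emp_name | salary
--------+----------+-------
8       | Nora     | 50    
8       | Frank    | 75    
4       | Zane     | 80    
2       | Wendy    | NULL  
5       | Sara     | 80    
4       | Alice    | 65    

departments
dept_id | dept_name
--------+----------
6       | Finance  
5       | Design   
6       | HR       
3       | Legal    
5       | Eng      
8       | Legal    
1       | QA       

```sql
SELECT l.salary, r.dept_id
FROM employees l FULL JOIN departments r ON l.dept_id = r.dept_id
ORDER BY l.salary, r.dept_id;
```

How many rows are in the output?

11

FULL OUTER JOIN keeps every row from both sides; unmatched rows get NULL for the other side's columns.
Matching on l.dept_id = r.dept_id.
- l (dept_id=8) pairs with 1 row(s) of r.
- l (dept_id=8) pairs with 1 row(s) of r.
- l (dept_id=4) has no partner → padded with NULL.
- l (dept_id=2) has no partner → padded with NULL.
- l (dept_id=5) pairs with 2 row(s) of r.
- l (dept_id=4) has no partner → padded with NULL.
- plus 4 unmatched r row(s), each kept with NULL l columns.
Total: 4 matched + 7 padded = 11 rows.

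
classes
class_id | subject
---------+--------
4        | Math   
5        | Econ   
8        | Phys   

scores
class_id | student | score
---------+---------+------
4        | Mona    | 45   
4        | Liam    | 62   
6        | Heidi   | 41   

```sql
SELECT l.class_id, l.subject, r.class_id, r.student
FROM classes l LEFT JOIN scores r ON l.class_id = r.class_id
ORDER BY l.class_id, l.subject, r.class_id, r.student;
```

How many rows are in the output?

4

LEFT JOIN keeps every row from `classes`; unmatched rows get NULL for `scores`'s columns.
Matching on l.class_id = r.class_id.
- l (class_id=4) pairs with 2 row(s) of r.
- l (class_id=5) has no partner → padded with NULL.
- l (class_id=8) has no partner → padded with NULL.
Total: 2 matched + 2 padded = 4 rows.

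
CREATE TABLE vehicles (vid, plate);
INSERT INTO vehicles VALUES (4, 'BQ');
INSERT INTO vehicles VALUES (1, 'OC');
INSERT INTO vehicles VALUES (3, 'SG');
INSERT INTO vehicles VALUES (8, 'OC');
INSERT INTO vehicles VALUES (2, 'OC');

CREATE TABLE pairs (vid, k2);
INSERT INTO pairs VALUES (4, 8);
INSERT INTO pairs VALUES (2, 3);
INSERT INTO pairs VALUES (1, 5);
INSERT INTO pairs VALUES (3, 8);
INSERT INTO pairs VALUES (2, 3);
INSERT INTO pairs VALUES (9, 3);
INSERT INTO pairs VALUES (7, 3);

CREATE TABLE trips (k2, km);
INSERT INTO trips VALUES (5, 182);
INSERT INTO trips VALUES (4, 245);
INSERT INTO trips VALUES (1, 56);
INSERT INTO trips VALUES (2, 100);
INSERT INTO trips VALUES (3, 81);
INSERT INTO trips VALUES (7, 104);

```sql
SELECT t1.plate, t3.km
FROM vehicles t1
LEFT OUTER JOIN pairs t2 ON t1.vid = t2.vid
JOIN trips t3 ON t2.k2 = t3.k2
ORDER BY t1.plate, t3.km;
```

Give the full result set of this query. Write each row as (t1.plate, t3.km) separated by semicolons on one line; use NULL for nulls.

Joins associate left-to-right: vehicles LEFT JOIN pairs on vid gives 6 intermediate row(s).
Then INNER JOIN `trips t3` on k2: keep only rows whose t2.k2 appears in t3.

(OC, 81); (OC, 81); (OC, 182)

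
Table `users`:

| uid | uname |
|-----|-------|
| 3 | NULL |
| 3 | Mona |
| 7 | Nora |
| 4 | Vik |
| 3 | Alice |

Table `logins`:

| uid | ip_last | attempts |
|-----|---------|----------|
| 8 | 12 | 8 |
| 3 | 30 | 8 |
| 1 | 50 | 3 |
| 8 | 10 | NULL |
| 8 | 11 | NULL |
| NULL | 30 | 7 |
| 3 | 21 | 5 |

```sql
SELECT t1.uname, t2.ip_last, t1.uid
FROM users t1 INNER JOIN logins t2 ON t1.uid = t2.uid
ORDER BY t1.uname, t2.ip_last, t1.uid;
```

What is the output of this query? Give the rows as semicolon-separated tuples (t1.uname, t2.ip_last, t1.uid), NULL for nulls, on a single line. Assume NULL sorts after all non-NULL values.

INNER JOIN keeps only pairs where the ON condition holds.
Matching on t1.uid = t2.uid. A NULL in a compared column never satisfies the condition.
Matched pairs: 6.

(Alice, 21, 3); (Alice, 30, 3); (Mona, 21, 3); (Mona, 30, 3); (NULL, 21, 3); (NULL, 30, 3)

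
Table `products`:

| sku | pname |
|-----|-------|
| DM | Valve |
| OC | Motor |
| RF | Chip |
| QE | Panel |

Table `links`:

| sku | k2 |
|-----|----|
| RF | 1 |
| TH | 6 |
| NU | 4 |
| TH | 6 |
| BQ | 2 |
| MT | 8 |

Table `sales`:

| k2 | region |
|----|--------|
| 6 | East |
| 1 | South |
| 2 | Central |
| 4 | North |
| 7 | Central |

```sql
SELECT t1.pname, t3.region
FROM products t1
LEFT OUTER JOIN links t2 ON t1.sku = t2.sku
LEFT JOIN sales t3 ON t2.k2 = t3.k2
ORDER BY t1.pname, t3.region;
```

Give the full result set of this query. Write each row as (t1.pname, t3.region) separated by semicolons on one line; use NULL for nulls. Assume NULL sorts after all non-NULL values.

(Chip, South); (Motor, NULL); (Panel, NULL); (Valve, NULL)

Step 1 — t1 LEFT JOIN t2 on sku → 4 row(s).
Then LEFT JOIN `sales t3` on k2: each of those 4 rows is kept; rows whose t2.k2 has no match in t3 get NULL for t3's columns.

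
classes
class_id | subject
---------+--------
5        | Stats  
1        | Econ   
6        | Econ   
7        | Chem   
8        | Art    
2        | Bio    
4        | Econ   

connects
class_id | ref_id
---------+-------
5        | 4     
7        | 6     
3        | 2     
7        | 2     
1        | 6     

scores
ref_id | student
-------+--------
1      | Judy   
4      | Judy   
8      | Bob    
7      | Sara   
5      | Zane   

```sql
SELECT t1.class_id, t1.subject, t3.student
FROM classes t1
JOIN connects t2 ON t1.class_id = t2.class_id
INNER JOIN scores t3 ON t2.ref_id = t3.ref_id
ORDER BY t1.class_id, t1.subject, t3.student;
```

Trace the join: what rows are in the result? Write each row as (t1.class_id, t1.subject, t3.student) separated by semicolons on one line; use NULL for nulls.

(5, Stats, Judy)

Joins associate left-to-right: classes INNER JOIN connects on class_id gives 4 intermediate row(s).
Then INNER JOIN `scores t3` on ref_id: keep only rows whose t2.ref_id appears in t3.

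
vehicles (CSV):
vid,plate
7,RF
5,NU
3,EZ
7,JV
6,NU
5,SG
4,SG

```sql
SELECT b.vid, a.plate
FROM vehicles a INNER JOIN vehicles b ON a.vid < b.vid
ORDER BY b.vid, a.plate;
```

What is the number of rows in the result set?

19

INNER JOIN keeps only pairs where the ON condition holds.
Matching on a.vid < b.vid.
- a row (vid=7): no match → dropped.
- a row (vid=5): matches 3 b row(s) → 3 output row(s).
- a row (vid=3): matches 6 b row(s) → 6 output row(s).
- a row (vid=7): no match → dropped.
- a row (vid=6): matches 2 b row(s) → 2 output row(s).
- a row (vid=5): matches 3 b row(s) → 3 output row(s).
- a row (vid=4): matches 5 b row(s) → 5 output row(s).
Total: 19 rows.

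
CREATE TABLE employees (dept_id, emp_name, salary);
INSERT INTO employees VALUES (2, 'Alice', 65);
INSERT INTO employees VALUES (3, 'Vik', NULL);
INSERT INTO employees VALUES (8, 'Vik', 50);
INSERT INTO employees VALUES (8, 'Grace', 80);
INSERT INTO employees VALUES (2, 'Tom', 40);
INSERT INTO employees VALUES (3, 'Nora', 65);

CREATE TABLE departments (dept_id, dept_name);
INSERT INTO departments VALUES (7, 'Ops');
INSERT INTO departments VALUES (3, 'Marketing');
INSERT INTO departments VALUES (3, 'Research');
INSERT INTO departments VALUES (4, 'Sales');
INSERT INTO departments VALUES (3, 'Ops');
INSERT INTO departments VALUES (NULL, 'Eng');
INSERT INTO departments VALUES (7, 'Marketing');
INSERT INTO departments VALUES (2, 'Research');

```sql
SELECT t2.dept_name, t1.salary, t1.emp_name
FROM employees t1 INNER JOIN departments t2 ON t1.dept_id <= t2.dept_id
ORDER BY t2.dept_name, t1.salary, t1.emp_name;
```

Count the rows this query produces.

INNER JOIN keeps only pairs where the ON condition holds.
Matching on t1.dept_id <= t2.dept_id. A NULL in a compared column never satisfies the condition.
Matched pairs: 26.
Total: 26 rows.

26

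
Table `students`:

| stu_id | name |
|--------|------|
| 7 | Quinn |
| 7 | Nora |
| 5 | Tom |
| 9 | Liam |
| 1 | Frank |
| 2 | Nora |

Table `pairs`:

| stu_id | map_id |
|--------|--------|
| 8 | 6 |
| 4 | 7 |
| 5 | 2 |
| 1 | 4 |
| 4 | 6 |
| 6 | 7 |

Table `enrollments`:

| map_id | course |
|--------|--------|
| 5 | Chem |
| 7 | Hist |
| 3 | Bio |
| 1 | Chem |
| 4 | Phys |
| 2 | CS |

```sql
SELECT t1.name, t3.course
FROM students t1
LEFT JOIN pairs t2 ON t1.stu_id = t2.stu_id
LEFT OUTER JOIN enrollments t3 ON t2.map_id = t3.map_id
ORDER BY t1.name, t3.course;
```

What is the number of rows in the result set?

Evaluate left to right. First `students t1 LEFT JOIN pairs t2` on stu_id: 6 row(s).
Then LEFT JOIN `enrollments t3` on map_id: each of those 6 rows is kept; rows whose t2.map_id has no match in t3 get NULL for t3's columns.
Result: 6 row(s).

6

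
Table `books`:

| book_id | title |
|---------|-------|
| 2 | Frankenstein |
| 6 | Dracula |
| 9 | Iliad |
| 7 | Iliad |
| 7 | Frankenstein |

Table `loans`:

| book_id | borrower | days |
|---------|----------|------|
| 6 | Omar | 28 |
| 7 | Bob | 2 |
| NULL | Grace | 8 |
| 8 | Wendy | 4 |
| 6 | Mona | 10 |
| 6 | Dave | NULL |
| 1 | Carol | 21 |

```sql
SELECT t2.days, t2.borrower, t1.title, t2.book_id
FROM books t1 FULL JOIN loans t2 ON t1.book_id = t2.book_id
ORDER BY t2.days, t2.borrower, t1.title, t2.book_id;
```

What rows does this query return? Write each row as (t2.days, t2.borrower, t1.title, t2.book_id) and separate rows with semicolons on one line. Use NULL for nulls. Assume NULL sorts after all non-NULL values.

FULL OUTER JOIN keeps every row from both sides; unmatched rows get NULL for the other side's columns.
Matching on t1.book_id = t2.book_id. A NULL in a compared column never satisfies the condition.
- t1 (book_id=2) has no partner → padded with NULL.
- t1 (book_id=6) pairs with 3 row(s) of t2.
- t1 (book_id=9) has no partner → padded with NULL.
- t1 (book_id=7) pairs with 1 row(s) of t2.
- t1 (book_id=7) pairs with 1 row(s) of t2.
- plus 3 unmatched t2 row(s), each kept with NULL t1 columns.
After projecting and ordering:
t2.days | t2.borrower | t1.title | t2.book_id
2 | Bob | Frankenstein | 7
2 | Bob | Iliad | 7
4 | Wendy | NULL | 8
8 | Grace | NULL | NULL
10 | Mona | Dracula | 6
21 | Carol | NULL | 1
28 | Omar | Dracula | 6
NULL | Dave | Dracula | 6
NULL | NULL | Frankenstein | NULL
NULL | NULL | Iliad | NULL

(2, Bob, Frankenstein, 7); (2, Bob, Iliad, 7); (4, Wendy, NULL, 8); (8, Grace, NULL, NULL); (10, Mona, Dracula, 6); (21, Carol, NULL, 1); (28, Omar, Dracula, 6); (NULL, Dave, Dracula, 6); (NULL, NULL, Frankenstein, NULL); (NULL, NULL, Iliad, NULL)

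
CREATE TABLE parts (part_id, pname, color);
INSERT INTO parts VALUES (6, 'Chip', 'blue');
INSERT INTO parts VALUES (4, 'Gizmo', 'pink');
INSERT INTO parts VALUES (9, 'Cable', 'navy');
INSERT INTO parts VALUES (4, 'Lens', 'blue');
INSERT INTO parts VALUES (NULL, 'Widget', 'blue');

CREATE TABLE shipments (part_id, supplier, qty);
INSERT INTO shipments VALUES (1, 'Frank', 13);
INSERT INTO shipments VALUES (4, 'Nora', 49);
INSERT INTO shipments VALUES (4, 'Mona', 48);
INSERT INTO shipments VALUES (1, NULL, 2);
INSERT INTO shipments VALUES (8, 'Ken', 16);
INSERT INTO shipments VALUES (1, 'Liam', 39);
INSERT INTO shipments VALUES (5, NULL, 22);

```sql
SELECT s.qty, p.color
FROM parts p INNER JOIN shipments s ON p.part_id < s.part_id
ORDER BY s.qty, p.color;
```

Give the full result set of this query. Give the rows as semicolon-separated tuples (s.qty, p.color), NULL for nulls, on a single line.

(16, blue); (16, blue); (16, pink); (22, blue); (22, pink)

INNER JOIN keeps only pairs where the ON condition holds.
Matching on p.part_id < s.part_id. A NULL in a compared column never satisfies the condition.
- part_id=6: 1 matching s row(s), so 1 row(s) emitted.
- part_id=4: 2 matching s row(s), so 2 row(s) emitted.
- part_id=9: no matching s row, dropped.
- part_id=4: 2 matching s row(s), so 2 row(s) emitted.
- part_id=NULL: no matching s row, dropped.
After projecting and ordering:
s.qty | p.color
16 | blue
16 | blue
16 | pink
22 | blue
22 | pink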